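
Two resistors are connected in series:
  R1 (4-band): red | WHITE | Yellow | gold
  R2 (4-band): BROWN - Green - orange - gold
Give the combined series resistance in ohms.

305000 Ω

R1: red, white → 29; yellow ×10^4 → 290000 Ω.
R2: brown, green → 15; orange ×10^3 → 15000 Ω.
Series: 290000 + 15000 = 305000 Ω.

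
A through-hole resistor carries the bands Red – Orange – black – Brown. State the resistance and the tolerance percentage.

Red → 2 (first significant figure)
Orange → 3 (second significant figure)
Black → ×1 multiplier
Brown → ±1% tolerance
23 × 1 = 23 Ω

23 Ω ±1%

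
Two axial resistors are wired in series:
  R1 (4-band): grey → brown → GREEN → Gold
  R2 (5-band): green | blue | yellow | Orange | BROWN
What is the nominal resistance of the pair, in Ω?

R1: grey, brown → 81; green ×10^5 → 8100000 Ω.
R2: green, blue, yellow → 564; orange ×10^3 → 564000 Ω.
Series: 8100000 + 564000 = 8664000 Ω.

8664000 Ω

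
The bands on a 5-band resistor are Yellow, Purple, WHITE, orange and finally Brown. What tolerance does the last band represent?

±1%

The last band, brown, is the tolerance band.
Brown corresponds to ±1%.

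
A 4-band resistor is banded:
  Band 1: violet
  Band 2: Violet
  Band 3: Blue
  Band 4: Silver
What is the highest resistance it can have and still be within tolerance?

Violet → 7 (first significant figure)
Violet → 7 (second significant figure)
Blue → ×10^6 multiplier
Silver → ±10% tolerance
77 × 1000000 = 77000000 Ω
Highest = 77000000 × (1 + 10/100) = 84700000 Ω.

84700000 Ω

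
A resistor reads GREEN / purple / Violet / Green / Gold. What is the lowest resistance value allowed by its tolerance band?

Green → 5 (first significant figure)
Violet → 7 (second significant figure)
Violet → 7 (third significant figure)
Green → ×10^5 multiplier
Gold → ±5% tolerance
577 × 100000 = 57700000 Ω
Lowest = 57700000 × (1 − 5/100) = 54815000 Ω.

54815000 Ω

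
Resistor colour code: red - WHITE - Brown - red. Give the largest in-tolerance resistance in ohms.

295.8 Ω

Red → 2 (first significant figure)
White → 9 (second significant figure)
Brown → ×10 multiplier
Red → ±2% tolerance
29 × 10 = 290 Ω
Largest = 290 × (1 + 2/100) = 295.8 Ω.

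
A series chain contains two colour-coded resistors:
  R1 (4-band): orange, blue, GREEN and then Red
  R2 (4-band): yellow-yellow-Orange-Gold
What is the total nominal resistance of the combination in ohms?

3644000 Ω

R1: orange, blue → 36; green ×10^5 → 3600000 Ω.
R2: yellow, yellow → 44; orange ×10^3 → 44000 Ω.
Series: 3600000 + 44000 = 3644000 Ω.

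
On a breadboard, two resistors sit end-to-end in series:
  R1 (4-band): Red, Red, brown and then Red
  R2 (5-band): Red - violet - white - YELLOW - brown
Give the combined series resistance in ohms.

2790220 Ω

R1: red, red → 22; brown ×10 → 220 Ω.
R2: red, violet, white → 279; yellow ×10^4 → 2790000 Ω.
Series: 220 + 2790000 = 2790220 Ω.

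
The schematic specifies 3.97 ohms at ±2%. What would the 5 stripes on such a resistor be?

3.97 Ω = 397 × 10^-2.
3 → orange
9 → white
7 → violet
Multiplier 10^-2 → silver.
±2% tolerance → red.

orange, white, violet, silver, red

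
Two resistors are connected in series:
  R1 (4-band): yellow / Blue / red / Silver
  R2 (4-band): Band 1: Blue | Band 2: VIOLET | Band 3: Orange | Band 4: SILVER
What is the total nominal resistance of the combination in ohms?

R1: yellow, blue → 46; red ×10^2 → 4600 Ω.
R2: blue, violet → 67; orange ×10^3 → 67000 Ω.
Series: 4600 + 67000 = 71600 Ω.

71600 Ω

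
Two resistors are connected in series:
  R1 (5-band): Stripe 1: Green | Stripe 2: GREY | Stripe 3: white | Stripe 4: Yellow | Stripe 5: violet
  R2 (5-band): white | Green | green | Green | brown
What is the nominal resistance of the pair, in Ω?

101390000 Ω

R1: green, grey, white → 589; yellow ×10^4 → 5890000 Ω.
R2: white, green, green → 955; green ×10^5 → 95500000 Ω.
Series: 5890000 + 95500000 = 101390000 Ω.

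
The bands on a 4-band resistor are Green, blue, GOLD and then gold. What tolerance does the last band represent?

±5%

The last band, gold, is the tolerance band.
Gold corresponds to ±5%.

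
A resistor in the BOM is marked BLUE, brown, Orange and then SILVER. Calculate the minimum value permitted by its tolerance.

Blue → 6 (first significant figure)
Brown → 1 (second significant figure)
Orange → ×10^3 multiplier
Silver → ±10% tolerance
61 × 1000 = 61000 Ω
Minimum = 61000 × (1 − 10/100) = 54900 Ω.

54900 Ω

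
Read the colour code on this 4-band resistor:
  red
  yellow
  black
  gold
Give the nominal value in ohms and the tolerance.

24 Ω ±5%

Red → 2 (first significant figure)
Yellow → 4 (second significant figure)
Black → ×1 multiplier
Gold → ±5% tolerance
24 × 1 = 24 Ω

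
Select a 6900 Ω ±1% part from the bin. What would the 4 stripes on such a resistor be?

6900 Ω = 69 × 10^2.
6 → blue
9 → white
Multiplier 10^2 → red.
±1% tolerance → brown.

blue, white, red, brown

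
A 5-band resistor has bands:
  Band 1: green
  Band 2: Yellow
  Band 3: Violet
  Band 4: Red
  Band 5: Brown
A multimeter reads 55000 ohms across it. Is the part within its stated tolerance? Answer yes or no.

yes

Green → 5 (first significant figure)
Yellow → 4 (second significant figure)
Violet → 7 (third significant figure)
Red → ×10^2 multiplier
Brown → ±1% tolerance
547 × 100 = 54700 Ω
Allowed range: 54153 Ω to 55247 Ω.
55000 ohms lies inside that range.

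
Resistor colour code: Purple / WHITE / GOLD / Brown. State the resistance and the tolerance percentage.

7.9 Ω ±1%

Violet → 7 (first significant figure)
White → 9 (second significant figure)
Gold → ×0.1 multiplier
Brown → ±1% tolerance
79 × 0.1 = 7.9 Ω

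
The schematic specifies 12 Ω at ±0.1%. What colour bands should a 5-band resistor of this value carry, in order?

brown, red, black, gold, violet

12 Ω = 120 × 10^-1.
1 → brown
2 → red
0 → black
Multiplier 10^-1 → gold.
±0.1% tolerance → violet.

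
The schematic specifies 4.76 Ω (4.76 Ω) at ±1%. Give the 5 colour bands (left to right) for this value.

yellow, violet, blue, silver, brown

4.76 Ω = 476 × 10^-2.
4 → yellow
7 → violet
6 → blue
Multiplier 10^-2 → silver.
±1% tolerance → brown.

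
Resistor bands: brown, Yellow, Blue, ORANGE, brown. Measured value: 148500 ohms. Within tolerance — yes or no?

Brown → 1 (first significant figure)
Yellow → 4 (second significant figure)
Blue → 6 (third significant figure)
Orange → ×10^3 multiplier
Brown → ±1% tolerance
146 × 1000 = 146000 Ω
Allowed range: 144540 Ω to 147460 Ω.
148500 ohms lies outside that range.

no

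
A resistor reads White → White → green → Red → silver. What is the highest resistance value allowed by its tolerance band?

109450 Ω

White → 9 (first significant figure)
White → 9 (second significant figure)
Green → 5 (third significant figure)
Red → ×10^2 multiplier
Silver → ±10% tolerance
995 × 100 = 99500 Ω
Highest = 99500 × (1 + 10/100) = 109450 Ω.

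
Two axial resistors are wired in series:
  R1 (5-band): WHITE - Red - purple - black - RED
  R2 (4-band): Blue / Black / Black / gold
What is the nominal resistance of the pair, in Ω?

R1: white, red, violet → 927; black ×1 → 927 Ω.
R2: blue, black → 60; black ×1 → 60 Ω.
Series: 927 + 60 = 987 Ω.

987 Ω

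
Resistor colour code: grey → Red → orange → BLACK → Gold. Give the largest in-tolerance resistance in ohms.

Grey → 8 (first significant figure)
Red → 2 (second significant figure)
Orange → 3 (third significant figure)
Black → ×1 multiplier
Gold → ±5% tolerance
823 × 1 = 823 Ω
Largest = 823 × (1 + 5/100) = 864.15 Ω.

864.15 Ω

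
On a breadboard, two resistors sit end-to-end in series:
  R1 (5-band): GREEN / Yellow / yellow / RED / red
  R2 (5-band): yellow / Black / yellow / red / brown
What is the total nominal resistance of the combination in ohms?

R1: green, yellow, yellow → 544; red ×10^2 → 54400 Ω.
R2: yellow, black, yellow → 404; red ×10^2 → 40400 Ω.
Series: 54400 + 40400 = 94800 Ω.

94800 Ω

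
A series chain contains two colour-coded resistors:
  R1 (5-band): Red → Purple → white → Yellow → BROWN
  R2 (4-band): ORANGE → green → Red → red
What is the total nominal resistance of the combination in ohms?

R1: red, violet, white → 279; yellow ×10^4 → 2790000 Ω.
R2: orange, green → 35; red ×10^2 → 3500 Ω.
Series: 2790000 + 3500 = 2793500 Ω.

2793500 Ω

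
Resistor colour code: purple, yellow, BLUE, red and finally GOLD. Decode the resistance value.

Violet → 7 (first significant figure)
Yellow → 4 (second significant figure)
Blue → 6 (third significant figure)
Red → ×10^2 multiplier
746 × 100 = 74600 Ω

74600 Ω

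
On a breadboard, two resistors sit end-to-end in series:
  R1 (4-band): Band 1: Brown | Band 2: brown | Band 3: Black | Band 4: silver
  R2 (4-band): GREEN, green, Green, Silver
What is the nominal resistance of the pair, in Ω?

5500011 Ω

R1: brown, brown → 11; black ×1 → 11 Ω.
R2: green, green → 55; green ×10^5 → 5500000 Ω.
Series: 11 + 5500000 = 5500011 Ω.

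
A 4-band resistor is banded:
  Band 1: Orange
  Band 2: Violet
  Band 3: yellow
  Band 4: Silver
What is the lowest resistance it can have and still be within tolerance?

333000 Ω

Orange → 3 (first significant figure)
Violet → 7 (second significant figure)
Yellow → ×10^4 multiplier
Silver → ±10% tolerance
37 × 10000 = 370000 Ω
Lowest = 370000 × (1 − 10/100) = 333000 Ω.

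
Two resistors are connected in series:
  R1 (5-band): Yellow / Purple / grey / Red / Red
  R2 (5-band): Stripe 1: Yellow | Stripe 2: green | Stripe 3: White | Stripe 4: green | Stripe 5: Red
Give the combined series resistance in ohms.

45947800 Ω

R1: yellow, violet, grey → 478; red ×10^2 → 47800 Ω.
R2: yellow, green, white → 459; green ×10^5 → 45900000 Ω.
Series: 47800 + 45900000 = 45947800 Ω.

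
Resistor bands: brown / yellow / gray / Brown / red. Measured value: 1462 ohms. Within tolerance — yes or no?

yes

Brown → 1 (first significant figure)
Yellow → 4 (second significant figure)
Grey → 8 (third significant figure)
Brown → ×10 multiplier
Red → ±2% tolerance
148 × 10 = 1480 Ω
Allowed range: 1450.4 Ω to 1509.6 Ω.
1462 ohms lies inside that range.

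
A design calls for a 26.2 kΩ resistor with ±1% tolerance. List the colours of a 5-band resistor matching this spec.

red, blue, red, red, brown

26200 Ω = 262 × 10^2.
2 → red
6 → blue
2 → red
Multiplier 10^2 → red.
±1% tolerance → brown.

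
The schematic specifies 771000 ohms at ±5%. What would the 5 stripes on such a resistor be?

771000 Ω = 771 × 10^3.
7 → violet
7 → violet
1 → brown
Multiplier 10^3 → orange.
±5% tolerance → gold.

violet, violet, brown, orange, gold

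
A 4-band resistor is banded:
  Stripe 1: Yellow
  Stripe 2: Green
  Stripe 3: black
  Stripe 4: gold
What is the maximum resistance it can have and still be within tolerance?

47.25 Ω

Yellow → 4 (first significant figure)
Green → 5 (second significant figure)
Black → ×1 multiplier
Gold → ±5% tolerance
45 × 1 = 45 Ω
Maximum = 45 × (1 + 5/100) = 47.25 Ω.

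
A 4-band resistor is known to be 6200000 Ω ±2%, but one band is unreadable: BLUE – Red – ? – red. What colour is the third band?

green

6200000 Ω = 62 × 10^5.
The third band is the multiplier, 10^5, which is green.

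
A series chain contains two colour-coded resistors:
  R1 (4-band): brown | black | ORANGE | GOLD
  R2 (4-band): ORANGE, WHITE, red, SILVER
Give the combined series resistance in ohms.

13900 Ω

R1: brown, black → 10; orange ×10^3 → 10000 Ω.
R2: orange, white → 39; red ×10^2 → 3900 Ω.
Series: 10000 + 3900 = 13900 Ω.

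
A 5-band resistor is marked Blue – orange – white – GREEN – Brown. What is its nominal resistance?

63900000 Ω

Blue → 6 (first significant figure)
Orange → 3 (second significant figure)
White → 9 (third significant figure)
Green → ×10^5 multiplier
639 × 100000 = 63900000 Ω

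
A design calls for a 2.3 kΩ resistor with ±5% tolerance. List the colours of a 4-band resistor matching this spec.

red, orange, red, gold

2300 Ω = 23 × 10^2.
2 → red
3 → orange
Multiplier 10^2 → red.
±5% tolerance → gold.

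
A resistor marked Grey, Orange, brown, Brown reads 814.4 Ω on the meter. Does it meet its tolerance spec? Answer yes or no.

no

Grey → 8 (first significant figure)
Orange → 3 (second significant figure)
Brown → ×10 multiplier
Brown → ±1% tolerance
83 × 10 = 830 Ω
Allowed range: 821.7 Ω to 838.3 Ω.
814.4 Ω lies outside that range.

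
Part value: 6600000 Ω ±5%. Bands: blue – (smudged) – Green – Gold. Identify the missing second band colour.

blue

6600000 Ω = 66 × 10^5.
The second band gives digit 6 of the significand, and 6 is blue.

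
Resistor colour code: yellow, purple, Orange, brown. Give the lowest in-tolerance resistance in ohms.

46530 Ω

Yellow → 4 (first significant figure)
Violet → 7 (second significant figure)
Orange → ×10^3 multiplier
Brown → ±1% tolerance
47 × 1000 = 47000 Ω
Lowest = 47000 × (1 − 1/100) = 46530 Ω.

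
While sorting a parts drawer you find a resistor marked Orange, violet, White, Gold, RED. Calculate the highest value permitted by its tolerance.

38.658 Ω

Orange → 3 (first significant figure)
Violet → 7 (second significant figure)
White → 9 (third significant figure)
Gold → ×0.1 multiplier
Red → ±2% tolerance
379 × 0.1 = 37.9 Ω
Highest = 37.9 × (1 + 2/100) = 38.658 Ω.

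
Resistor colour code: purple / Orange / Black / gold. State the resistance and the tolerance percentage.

Violet → 7 (first significant figure)
Orange → 3 (second significant figure)
Black → ×1 multiplier
Gold → ±5% tolerance
73 × 1 = 73 Ω

73 Ω ±5%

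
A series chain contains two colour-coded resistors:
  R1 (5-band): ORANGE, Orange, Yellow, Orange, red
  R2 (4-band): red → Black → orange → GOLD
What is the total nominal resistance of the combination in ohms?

354000 Ω

R1: orange, orange, yellow → 334; orange ×10^3 → 334000 Ω.
R2: red, black → 20; orange ×10^3 → 20000 Ω.
Series: 334000 + 20000 = 354000 Ω.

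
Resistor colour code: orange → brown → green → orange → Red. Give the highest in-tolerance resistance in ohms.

Orange → 3 (first significant figure)
Brown → 1 (second significant figure)
Green → 5 (third significant figure)
Orange → ×10^3 multiplier
Red → ±2% tolerance
315 × 1000 = 315000 Ω
Highest = 315000 × (1 + 2/100) = 321300 Ω.

321300 Ω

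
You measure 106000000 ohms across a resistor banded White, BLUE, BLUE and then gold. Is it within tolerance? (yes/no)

White → 9 (first significant figure)
Blue → 6 (second significant figure)
Blue → ×10^6 multiplier
Gold → ±5% tolerance
96 × 1000000 = 96000000 Ω
Allowed range: 91200000 Ω to 100800000 Ω.
106000000 ohms lies outside that range.

no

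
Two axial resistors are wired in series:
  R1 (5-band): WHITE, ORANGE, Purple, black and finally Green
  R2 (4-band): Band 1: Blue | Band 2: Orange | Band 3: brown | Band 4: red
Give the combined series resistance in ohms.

R1: white, orange, violet → 937; black ×1 → 937 Ω.
R2: blue, orange → 63; brown ×10 → 630 Ω.
Series: 937 + 630 = 1567 Ω.

1567 Ω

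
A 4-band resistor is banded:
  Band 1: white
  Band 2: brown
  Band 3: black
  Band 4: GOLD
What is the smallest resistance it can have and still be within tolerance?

86.45 Ω

White → 9 (first significant figure)
Brown → 1 (second significant figure)
Black → ×1 multiplier
Gold → ±5% tolerance
91 × 1 = 91 Ω
Smallest = 91 × (1 − 5/100) = 86.45 Ω.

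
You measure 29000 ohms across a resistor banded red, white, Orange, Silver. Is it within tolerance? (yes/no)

Red → 2 (first significant figure)
White → 9 (second significant figure)
Orange → ×10^3 multiplier
Silver → ±10% tolerance
29 × 1000 = 29000 Ω
Allowed range: 26100 Ω to 31900 Ω.
29000 ohms lies inside that range.

yes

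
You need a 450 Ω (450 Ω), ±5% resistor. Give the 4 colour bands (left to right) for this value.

450 Ω = 45 × 10^1.
4 → yellow
5 → green
Multiplier 10^1 → brown.
±5% tolerance → gold.

yellow, green, brown, gold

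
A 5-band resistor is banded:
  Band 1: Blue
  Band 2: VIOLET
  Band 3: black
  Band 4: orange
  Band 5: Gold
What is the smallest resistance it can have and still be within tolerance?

636500 Ω

Blue → 6 (first significant figure)
Violet → 7 (second significant figure)
Black → 0 (third significant figure)
Orange → ×10^3 multiplier
Gold → ±5% tolerance
670 × 1000 = 670000 Ω
Smallest = 670000 × (1 − 5/100) = 636500 Ω.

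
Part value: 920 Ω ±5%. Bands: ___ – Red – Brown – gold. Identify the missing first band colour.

920 Ω = 92 × 10^1.
The first band gives digit 9 of the significand, and 9 is white.

white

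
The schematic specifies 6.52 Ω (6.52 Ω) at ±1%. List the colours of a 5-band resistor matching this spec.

blue, green, red, silver, brown

6.52 Ω = 652 × 10^-2.
6 → blue
5 → green
2 → red
Multiplier 10^-2 → silver.
±1% tolerance → brown.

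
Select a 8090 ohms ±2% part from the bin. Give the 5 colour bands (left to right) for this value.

grey, black, white, brown, red

8090 Ω = 809 × 10^1.
8 → grey
0 → black
9 → white
Multiplier 10^1 → brown.
±2% tolerance → red.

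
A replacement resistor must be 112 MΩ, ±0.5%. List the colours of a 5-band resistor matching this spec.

brown, brown, red, blue, green

112000000 Ω = 112 × 10^6.
1 → brown
1 → brown
2 → red
Multiplier 10^6 → blue.
±0.5% tolerance → green.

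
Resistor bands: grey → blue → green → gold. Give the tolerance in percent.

The last band, gold, is the tolerance band.
Gold corresponds to ±5%.

±5%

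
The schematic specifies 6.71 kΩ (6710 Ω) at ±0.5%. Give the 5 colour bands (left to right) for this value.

blue, violet, brown, brown, green

6710 Ω = 671 × 10^1.
6 → blue
7 → violet
1 → brown
Multiplier 10^1 → brown.
±0.5% tolerance → green.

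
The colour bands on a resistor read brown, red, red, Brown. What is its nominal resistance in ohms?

Brown → 1 (first significant figure)
Red → 2 (second significant figure)
Red → ×10^2 multiplier
12 × 100 = 1200 Ω

1200 Ω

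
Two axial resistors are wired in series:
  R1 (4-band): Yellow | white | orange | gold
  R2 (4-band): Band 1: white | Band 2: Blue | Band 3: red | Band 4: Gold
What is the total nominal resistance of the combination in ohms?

R1: yellow, white → 49; orange ×10^3 → 49000 Ω.
R2: white, blue → 96; red ×10^2 → 9600 Ω.
Series: 49000 + 9600 = 58600 Ω.

58600 Ω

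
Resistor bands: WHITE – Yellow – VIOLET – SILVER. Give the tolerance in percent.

The last band, silver, is the tolerance band.
Silver corresponds to ±10%.

±10%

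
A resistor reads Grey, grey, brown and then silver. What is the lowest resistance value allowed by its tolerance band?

792 Ω

Grey → 8 (first significant figure)
Grey → 8 (second significant figure)
Brown → ×10 multiplier
Silver → ±10% tolerance
88 × 10 = 880 Ω
Lowest = 880 × (1 − 10/100) = 792 Ω.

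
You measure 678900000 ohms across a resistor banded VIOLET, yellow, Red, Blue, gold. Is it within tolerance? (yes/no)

no

Violet → 7 (first significant figure)
Yellow → 4 (second significant figure)
Red → 2 (third significant figure)
Blue → ×10^6 multiplier
Gold → ±5% tolerance
742 × 1000000 = 742000000 Ω
Allowed range: 704900000 Ω to 779100000 Ω.
678900000 ohms lies outside that range.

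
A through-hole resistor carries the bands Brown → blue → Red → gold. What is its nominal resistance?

Brown → 1 (first significant figure)
Blue → 6 (second significant figure)
Red → ×10^2 multiplier
16 × 100 = 1600 Ω

1600 Ω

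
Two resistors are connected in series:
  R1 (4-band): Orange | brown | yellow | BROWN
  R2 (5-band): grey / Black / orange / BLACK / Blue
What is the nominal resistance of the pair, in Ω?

310803 Ω

R1: orange, brown → 31; yellow ×10^4 → 310000 Ω.
R2: grey, black, orange → 803; black ×1 → 803 Ω.
Series: 310000 + 803 = 310803 Ω.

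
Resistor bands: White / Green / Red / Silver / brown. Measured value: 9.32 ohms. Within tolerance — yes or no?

no

White → 9 (first significant figure)
Green → 5 (second significant figure)
Red → 2 (third significant figure)
Silver → ×0.01 multiplier
Brown → ±1% tolerance
952 × 0.01 = 9.52 Ω
Allowed range: 9.4248 Ω to 9.6152 Ω.
9.32 ohms lies outside that range.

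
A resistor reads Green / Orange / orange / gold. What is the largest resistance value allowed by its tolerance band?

55650 Ω

Green → 5 (first significant figure)
Orange → 3 (second significant figure)
Orange → ×10^3 multiplier
Gold → ±5% tolerance
53 × 1000 = 53000 Ω
Largest = 53000 × (1 + 5/100) = 55650 Ω.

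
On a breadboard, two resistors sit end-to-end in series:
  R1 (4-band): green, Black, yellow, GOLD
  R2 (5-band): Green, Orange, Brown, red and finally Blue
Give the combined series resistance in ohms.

553100 Ω

R1: green, black → 50; yellow ×10^4 → 500000 Ω.
R2: green, orange, brown → 531; red ×10^2 → 53100 Ω.
Series: 500000 + 53100 = 553100 Ω.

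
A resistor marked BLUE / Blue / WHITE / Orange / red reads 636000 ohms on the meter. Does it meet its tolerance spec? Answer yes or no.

Blue → 6 (first significant figure)
Blue → 6 (second significant figure)
White → 9 (third significant figure)
Orange → ×10^3 multiplier
Red → ±2% tolerance
669 × 1000 = 669000 Ω
Allowed range: 655620 Ω to 682380 Ω.
636000 ohms lies outside that range.

no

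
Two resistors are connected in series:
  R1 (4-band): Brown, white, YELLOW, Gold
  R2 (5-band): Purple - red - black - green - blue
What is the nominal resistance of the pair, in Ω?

R1: brown, white → 19; yellow ×10^4 → 190000 Ω.
R2: violet, red, black → 720; green ×10^5 → 72000000 Ω.
Series: 190000 + 72000000 = 72190000 Ω.

72190000 Ω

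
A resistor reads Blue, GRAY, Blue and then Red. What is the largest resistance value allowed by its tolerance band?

69360000 Ω

Blue → 6 (first significant figure)
Grey → 8 (second significant figure)
Blue → ×10^6 multiplier
Red → ±2% tolerance
68 × 1000000 = 68000000 Ω
Largest = 68000000 × (1 + 2/100) = 69360000 Ω.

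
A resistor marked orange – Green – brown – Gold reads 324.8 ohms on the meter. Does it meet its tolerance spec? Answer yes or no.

no

Orange → 3 (first significant figure)
Green → 5 (second significant figure)
Brown → ×10 multiplier
Gold → ±5% tolerance
35 × 10 = 350 Ω
Allowed range: 332.5 Ω to 367.5 Ω.
324.8 ohms lies outside that range.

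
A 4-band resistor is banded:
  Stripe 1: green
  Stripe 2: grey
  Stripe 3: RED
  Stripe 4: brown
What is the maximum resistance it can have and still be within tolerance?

Green → 5 (first significant figure)
Grey → 8 (second significant figure)
Red → ×10^2 multiplier
Brown → ±1% tolerance
58 × 100 = 5800 Ω
Maximum = 5800 × (1 + 1/100) = 5858 Ω.

5858 Ω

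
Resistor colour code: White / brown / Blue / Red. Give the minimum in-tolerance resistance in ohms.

White → 9 (first significant figure)
Brown → 1 (second significant figure)
Blue → ×10^6 multiplier
Red → ±2% tolerance
91 × 1000000 = 91000000 Ω
Minimum = 91000000 × (1 − 2/100) = 89180000 Ω.

89180000 Ω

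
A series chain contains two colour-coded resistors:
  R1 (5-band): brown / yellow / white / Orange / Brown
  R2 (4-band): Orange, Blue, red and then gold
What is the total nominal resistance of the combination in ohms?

152600 Ω

R1: brown, yellow, white → 149; orange ×10^3 → 149000 Ω.
R2: orange, blue → 36; red ×10^2 → 3600 Ω.
Series: 149000 + 3600 = 152600 Ω.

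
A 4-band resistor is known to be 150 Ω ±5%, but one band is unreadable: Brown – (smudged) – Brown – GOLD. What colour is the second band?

green

150 Ω = 15 × 10^1.
The second band gives digit 5 of the significand, and 5 is green.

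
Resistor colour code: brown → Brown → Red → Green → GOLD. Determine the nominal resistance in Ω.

Brown → 1 (first significant figure)
Brown → 1 (second significant figure)
Red → 2 (third significant figure)
Green → ×10^5 multiplier
112 × 100000 = 11200000 Ω

11200000 Ω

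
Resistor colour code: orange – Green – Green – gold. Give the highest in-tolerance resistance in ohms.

3675000 Ω

Orange → 3 (first significant figure)
Green → 5 (second significant figure)
Green → ×10^5 multiplier
Gold → ±5% tolerance
35 × 100000 = 3500000 Ω
Highest = 3500000 × (1 + 5/100) = 3675000 Ω.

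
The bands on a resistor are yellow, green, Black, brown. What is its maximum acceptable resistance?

45.45 Ω

Yellow → 4 (first significant figure)
Green → 5 (second significant figure)
Black → ×1 multiplier
Brown → ±1% tolerance
45 × 1 = 45 Ω
Maximum = 45 × (1 + 1/100) = 45.45 Ω.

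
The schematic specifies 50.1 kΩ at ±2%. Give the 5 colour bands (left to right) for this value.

green, black, brown, red, red

50100 Ω = 501 × 10^2.
5 → green
0 → black
1 → brown
Multiplier 10^2 → red.
±2% tolerance → red.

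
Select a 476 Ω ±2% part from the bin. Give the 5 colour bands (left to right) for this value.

476 Ω = 476 × 10^0.
4 → yellow
7 → violet
6 → blue
Multiplier 10^0 → black.
±2% tolerance → red.

yellow, violet, blue, black, red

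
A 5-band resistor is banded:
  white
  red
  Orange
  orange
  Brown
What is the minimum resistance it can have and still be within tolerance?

913770 Ω

White → 9 (first significant figure)
Red → 2 (second significant figure)
Orange → 3 (third significant figure)
Orange → ×10^3 multiplier
Brown → ±1% tolerance
923 × 1000 = 923000 Ω
Minimum = 923000 × (1 − 1/100) = 913770 Ω.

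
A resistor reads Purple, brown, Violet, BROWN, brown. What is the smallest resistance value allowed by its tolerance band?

7098.3 Ω

Violet → 7 (first significant figure)
Brown → 1 (second significant figure)
Violet → 7 (third significant figure)
Brown → ×10 multiplier
Brown → ±1% tolerance
717 × 10 = 7170 Ω
Smallest = 7170 × (1 − 1/100) = 7098.3 Ω.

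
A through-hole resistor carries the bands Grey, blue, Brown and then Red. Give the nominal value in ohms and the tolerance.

Grey → 8 (first significant figure)
Blue → 6 (second significant figure)
Brown → ×10 multiplier
Red → ±2% tolerance
86 × 10 = 860 Ω

860 Ω ±2%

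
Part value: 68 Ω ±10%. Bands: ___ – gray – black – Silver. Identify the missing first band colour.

blue

68 Ω = 68 × 10^0.
The first band gives digit 6 of the significand, and 6 is blue.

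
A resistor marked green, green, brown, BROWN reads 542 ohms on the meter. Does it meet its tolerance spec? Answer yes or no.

no

Green → 5 (first significant figure)
Green → 5 (second significant figure)
Brown → ×10 multiplier
Brown → ±1% tolerance
55 × 10 = 550 Ω
Allowed range: 544.5 Ω to 555.5 Ω.
542 ohms lies outside that range.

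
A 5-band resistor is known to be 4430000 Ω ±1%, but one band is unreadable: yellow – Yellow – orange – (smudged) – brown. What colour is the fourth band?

yellow

4430000 Ω = 443 × 10^4.
The fourth band is the multiplier, 10^4, which is yellow.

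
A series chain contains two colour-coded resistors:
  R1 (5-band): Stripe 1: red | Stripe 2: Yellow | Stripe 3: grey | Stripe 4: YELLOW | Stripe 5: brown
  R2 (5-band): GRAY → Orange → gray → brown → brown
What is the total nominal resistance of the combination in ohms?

R1: red, yellow, grey → 248; yellow ×10^4 → 2480000 Ω.
R2: grey, orange, grey → 838; brown ×10 → 8380 Ω.
Series: 2480000 + 8380 = 2488380 Ω.

2488380 Ω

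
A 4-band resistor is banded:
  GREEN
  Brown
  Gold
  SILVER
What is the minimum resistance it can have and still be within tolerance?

4.59 Ω

Green → 5 (first significant figure)
Brown → 1 (second significant figure)
Gold → ×0.1 multiplier
Silver → ±10% tolerance
51 × 0.1 = 5.1 Ω
Minimum = 5.1 × (1 − 10/100) = 4.59 Ω.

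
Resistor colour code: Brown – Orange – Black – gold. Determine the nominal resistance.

13 Ω

Brown → 1 (first significant figure)
Orange → 3 (second significant figure)
Black → ×1 multiplier
13 × 1 = 13 Ω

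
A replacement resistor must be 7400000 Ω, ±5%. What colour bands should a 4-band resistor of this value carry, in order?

violet, yellow, green, gold

7400000 Ω = 74 × 10^5.
7 → violet
4 → yellow
Multiplier 10^5 → green.
±5% tolerance → gold.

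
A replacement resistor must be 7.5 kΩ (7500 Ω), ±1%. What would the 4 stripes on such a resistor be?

7500 Ω = 75 × 10^2.
7 → violet
5 → green
Multiplier 10^2 → red.
±1% tolerance → brown.

violet, green, red, brown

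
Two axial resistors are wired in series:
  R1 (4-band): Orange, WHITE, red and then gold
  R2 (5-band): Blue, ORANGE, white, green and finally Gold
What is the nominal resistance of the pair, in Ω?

63903900 Ω

R1: orange, white → 39; red ×10^2 → 3900 Ω.
R2: blue, orange, white → 639; green ×10^5 → 63900000 Ω.
Series: 3900 + 63900000 = 63903900 Ω.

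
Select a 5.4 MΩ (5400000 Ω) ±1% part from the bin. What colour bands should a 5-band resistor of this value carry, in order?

green, yellow, black, yellow, brown

5400000 Ω = 540 × 10^4.
5 → green
4 → yellow
0 → black
Multiplier 10^4 → yellow.
±1% tolerance → brown.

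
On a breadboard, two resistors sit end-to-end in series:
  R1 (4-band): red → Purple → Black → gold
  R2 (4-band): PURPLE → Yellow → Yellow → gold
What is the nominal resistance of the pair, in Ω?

R1: red, violet → 27; black ×1 → 27 Ω.
R2: violet, yellow → 74; yellow ×10^4 → 740000 Ω.
Series: 27 + 740000 = 740027 Ω.

740027 Ω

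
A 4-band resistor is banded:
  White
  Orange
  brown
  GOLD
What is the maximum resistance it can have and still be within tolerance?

976.5 Ω

White → 9 (first significant figure)
Orange → 3 (second significant figure)
Brown → ×10 multiplier
Gold → ±5% tolerance
93 × 10 = 930 Ω
Maximum = 930 × (1 + 5/100) = 976.5 Ω.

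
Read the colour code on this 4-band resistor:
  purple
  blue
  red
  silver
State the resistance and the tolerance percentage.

Violet → 7 (first significant figure)
Blue → 6 (second significant figure)
Red → ×10^2 multiplier
Silver → ±10% tolerance
76 × 100 = 7600 Ω

7600 Ω ±10%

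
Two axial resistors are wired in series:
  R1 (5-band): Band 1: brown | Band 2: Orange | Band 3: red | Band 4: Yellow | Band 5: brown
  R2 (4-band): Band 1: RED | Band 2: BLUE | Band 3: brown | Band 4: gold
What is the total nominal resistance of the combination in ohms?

1320260 Ω

R1: brown, orange, red → 132; yellow ×10^4 → 1320000 Ω.
R2: red, blue → 26; brown ×10 → 260 Ω.
Series: 1320000 + 260 = 1320260 Ω.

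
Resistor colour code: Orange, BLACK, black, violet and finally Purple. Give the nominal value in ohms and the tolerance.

Orange → 3 (first significant figure)
Black → 0 (second significant figure)
Black → 0 (third significant figure)
Violet → ×10^7 multiplier
Violet → ±0.1% tolerance
300 × 10000000 = 3000000000 Ω

3000000000 Ω ±0.1%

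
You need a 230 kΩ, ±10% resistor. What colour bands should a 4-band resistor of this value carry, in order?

230000 Ω = 23 × 10^4.
2 → red
3 → orange
Multiplier 10^4 → yellow.
±10% tolerance → silver.

red, orange, yellow, silver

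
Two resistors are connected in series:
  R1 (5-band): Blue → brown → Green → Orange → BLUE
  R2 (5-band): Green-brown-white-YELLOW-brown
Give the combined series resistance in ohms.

5805000 Ω

R1: blue, brown, green → 615; orange ×10^3 → 615000 Ω.
R2: green, brown, white → 519; yellow ×10^4 → 5190000 Ω.
Series: 615000 + 5190000 = 5805000 Ω.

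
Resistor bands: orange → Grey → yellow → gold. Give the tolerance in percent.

The last band, gold, is the tolerance band.
Gold corresponds to ±5%.

±5%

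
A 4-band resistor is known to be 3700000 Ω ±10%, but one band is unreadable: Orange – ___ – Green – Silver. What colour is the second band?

violet

3700000 Ω = 37 × 10^5.
The second band gives digit 7 of the significand, and 7 is violet.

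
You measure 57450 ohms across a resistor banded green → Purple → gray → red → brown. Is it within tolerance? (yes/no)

Green → 5 (first significant figure)
Violet → 7 (second significant figure)
Grey → 8 (third significant figure)
Red → ×10^2 multiplier
Brown → ±1% tolerance
578 × 100 = 57800 Ω
Allowed range: 57222 Ω to 58378 Ω.
57450 ohms lies inside that range.

yes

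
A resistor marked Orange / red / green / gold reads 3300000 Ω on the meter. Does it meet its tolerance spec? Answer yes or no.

Orange → 3 (first significant figure)
Red → 2 (second significant figure)
Green → ×10^5 multiplier
Gold → ±5% tolerance
32 × 100000 = 3200000 Ω
Allowed range: 3040000 Ω to 3360000 Ω.
3300000 Ω lies inside that range.

yes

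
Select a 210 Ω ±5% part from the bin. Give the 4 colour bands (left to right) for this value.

red, brown, brown, gold

210 Ω = 21 × 10^1.
2 → red
1 → brown
Multiplier 10^1 → brown.
±5% tolerance → gold.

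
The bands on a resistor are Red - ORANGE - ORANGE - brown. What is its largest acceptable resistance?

Red → 2 (first significant figure)
Orange → 3 (second significant figure)
Orange → ×10^3 multiplier
Brown → ±1% tolerance
23 × 1000 = 23000 Ω
Largest = 23000 × (1 + 1/100) = 23230 Ω.

23230 Ω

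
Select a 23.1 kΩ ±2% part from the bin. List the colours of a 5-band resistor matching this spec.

23100 Ω = 231 × 10^2.
2 → red
3 → orange
1 → brown
Multiplier 10^2 → red.
±2% tolerance → red.

red, orange, brown, red, red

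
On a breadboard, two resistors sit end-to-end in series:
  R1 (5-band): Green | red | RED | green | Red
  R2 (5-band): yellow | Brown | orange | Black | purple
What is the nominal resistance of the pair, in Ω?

52200413 Ω

R1: green, red, red → 522; green ×10^5 → 52200000 Ω.
R2: yellow, brown, orange → 413; black ×1 → 413 Ω.
Series: 52200000 + 413 = 52200413 Ω.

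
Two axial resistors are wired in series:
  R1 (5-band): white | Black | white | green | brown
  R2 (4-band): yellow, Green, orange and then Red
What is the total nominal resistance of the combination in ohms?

90945000 Ω

R1: white, black, white → 909; green ×10^5 → 90900000 Ω.
R2: yellow, green → 45; orange ×10^3 → 45000 Ω.
Series: 90900000 + 45000 = 90945000 Ω.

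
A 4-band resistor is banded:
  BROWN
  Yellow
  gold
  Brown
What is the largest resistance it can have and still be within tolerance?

1.414 Ω

Brown → 1 (first significant figure)
Yellow → 4 (second significant figure)
Gold → ×0.1 multiplier
Brown → ±1% tolerance
14 × 0.1 = 1.4 Ω
Largest = 1.4 × (1 + 1/100) = 1.414 Ω.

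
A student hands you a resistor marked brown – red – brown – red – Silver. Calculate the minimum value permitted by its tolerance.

10890 Ω

Brown → 1 (first significant figure)
Red → 2 (second significant figure)
Brown → 1 (third significant figure)
Red → ×10^2 multiplier
Silver → ±10% tolerance
121 × 100 = 12100 Ω
Minimum = 12100 × (1 − 10/100) = 10890 Ω.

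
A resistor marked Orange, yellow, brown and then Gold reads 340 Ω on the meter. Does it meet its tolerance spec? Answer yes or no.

yes

Orange → 3 (first significant figure)
Yellow → 4 (second significant figure)
Brown → ×10 multiplier
Gold → ±5% tolerance
34 × 10 = 340 Ω
Allowed range: 323 Ω to 357 Ω.
340 Ω lies inside that range.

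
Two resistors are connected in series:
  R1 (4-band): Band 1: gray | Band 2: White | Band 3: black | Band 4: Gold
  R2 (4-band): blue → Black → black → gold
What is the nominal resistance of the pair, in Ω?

149 Ω

R1: grey, white → 89; black ×1 → 89 Ω.
R2: blue, black → 60; black ×1 → 60 Ω.
Series: 89 + 60 = 149 Ω.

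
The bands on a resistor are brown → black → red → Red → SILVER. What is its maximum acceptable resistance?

Brown → 1 (first significant figure)
Black → 0 (second significant figure)
Red → 2 (third significant figure)
Red → ×10^2 multiplier
Silver → ±10% tolerance
102 × 100 = 10200 Ω
Maximum = 10200 × (1 + 10/100) = 11220 Ω.

11220 Ω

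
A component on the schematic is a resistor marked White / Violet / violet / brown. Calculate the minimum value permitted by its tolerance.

White → 9 (first significant figure)
Violet → 7 (second significant figure)
Violet → ×10^7 multiplier
Brown → ±1% tolerance
97 × 10000000 = 970000000 Ω
Minimum = 970000000 × (1 − 1/100) = 960300000 Ω.

960300000 Ω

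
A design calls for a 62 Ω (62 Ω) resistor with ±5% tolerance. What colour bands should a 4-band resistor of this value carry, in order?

blue, red, black, gold

62 Ω = 62 × 10^0.
6 → blue
2 → red
Multiplier 10^0 → black.
±5% tolerance → gold.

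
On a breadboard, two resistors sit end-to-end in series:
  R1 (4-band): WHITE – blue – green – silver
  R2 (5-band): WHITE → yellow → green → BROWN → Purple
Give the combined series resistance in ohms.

R1: white, blue → 96; green ×10^5 → 9600000 Ω.
R2: white, yellow, green → 945; brown ×10 → 9450 Ω.
Series: 9600000 + 9450 = 9609450 Ω.

9609450 Ω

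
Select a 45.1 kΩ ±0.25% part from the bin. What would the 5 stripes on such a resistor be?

45100 Ω = 451 × 10^2.
4 → yellow
5 → green
1 → brown
Multiplier 10^2 → red.
±0.25% tolerance → blue.

yellow, green, brown, red, blue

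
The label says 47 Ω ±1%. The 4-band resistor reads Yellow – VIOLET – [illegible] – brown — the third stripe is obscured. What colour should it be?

47 Ω = 47 × 10^0.
The third band is the multiplier, 10^0, which is black.

black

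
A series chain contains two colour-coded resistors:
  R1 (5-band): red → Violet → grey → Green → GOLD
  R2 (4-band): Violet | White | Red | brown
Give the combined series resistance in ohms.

27807900 Ω

R1: red, violet, grey → 278; green ×10^5 → 27800000 Ω.
R2: violet, white → 79; red ×10^2 → 7900 Ω.
Series: 27800000 + 7900 = 27807900 Ω.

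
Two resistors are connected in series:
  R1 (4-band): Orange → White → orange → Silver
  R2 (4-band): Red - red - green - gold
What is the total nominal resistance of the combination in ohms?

R1: orange, white → 39; orange ×10^3 → 39000 Ω.
R2: red, red → 22; green ×10^5 → 2200000 Ω.
Series: 39000 + 2200000 = 2239000 Ω.

2239000 Ω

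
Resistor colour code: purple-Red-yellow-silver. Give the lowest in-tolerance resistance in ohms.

648000 Ω

Violet → 7 (first significant figure)
Red → 2 (second significant figure)
Yellow → ×10^4 multiplier
Silver → ±10% tolerance
72 × 10000 = 720000 Ω
Lowest = 720000 × (1 − 10/100) = 648000 Ω.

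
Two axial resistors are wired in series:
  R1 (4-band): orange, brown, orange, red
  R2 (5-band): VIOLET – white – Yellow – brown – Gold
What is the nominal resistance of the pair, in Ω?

38940 Ω

R1: orange, brown → 31; orange ×10^3 → 31000 Ω.
R2: violet, white, yellow → 794; brown ×10 → 7940 Ω.
Series: 31000 + 7940 = 38940 Ω.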